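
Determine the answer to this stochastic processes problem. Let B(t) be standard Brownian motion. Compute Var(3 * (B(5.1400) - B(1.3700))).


Var(alpha*(B(t)-B(s))) = alpha^2 * (t-s)
= 3^2 * (5.1400 - 1.3700)
= 9 * 3.7700
= 33.9300

33.9300


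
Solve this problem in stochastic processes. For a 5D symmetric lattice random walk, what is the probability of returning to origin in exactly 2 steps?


P(return in 2 steps) = P(reverse first step) = 1/(2d)
= 1/10
= 0.1000

0.1000


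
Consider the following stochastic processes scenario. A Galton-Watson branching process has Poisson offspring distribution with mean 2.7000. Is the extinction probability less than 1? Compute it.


Since mu = 2.7000 > 1, extinction prob q < 1.
Solve s = exp(mu*(s-1)) iteratively.
q = 0.0844

0.0844


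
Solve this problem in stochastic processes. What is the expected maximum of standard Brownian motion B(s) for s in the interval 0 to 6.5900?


E(max B(s)) = sqrt(2t/pi)
= sqrt(2*6.5900/pi)
= sqrt(4.1953)
= 2.0482

2.0482


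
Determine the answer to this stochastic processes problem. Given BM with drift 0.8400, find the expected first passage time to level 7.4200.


Expected first passage time = a/mu
= 7.4200/0.8400
= 8.8333

8.8333


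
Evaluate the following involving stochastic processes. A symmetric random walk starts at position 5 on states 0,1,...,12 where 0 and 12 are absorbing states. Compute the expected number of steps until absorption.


For symmetric RW on 0,...,N with absorbing barriers, E(i) = i*(N-i)
E(5) = 5 * 7 = 35

35


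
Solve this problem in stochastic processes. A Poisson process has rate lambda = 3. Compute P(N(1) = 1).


P(N(t)=k) = (lambda*t)^k * exp(-lambda*t) / k!
lambda*t = 3
= 3^1 * exp(-3) / 1!
= 3 * 0.0498 / 1
= 0.1494

0.1494


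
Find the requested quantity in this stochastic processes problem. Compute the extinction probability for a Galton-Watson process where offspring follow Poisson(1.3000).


Since mu = 1.3000 > 1, extinction prob q < 1.
Solve s = exp(mu*(s-1)) iteratively.
q = 0.5770

0.5770


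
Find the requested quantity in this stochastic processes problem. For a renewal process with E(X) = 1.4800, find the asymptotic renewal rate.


Long-run renewal rate = 1/E(X)
= 1/1.4800
= 0.6757

0.6757


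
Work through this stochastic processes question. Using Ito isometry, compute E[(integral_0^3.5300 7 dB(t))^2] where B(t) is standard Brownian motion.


By Ito isometry: E[(int f dB)^2] = int f^2 dt
= 7^2 * 3.5300
= 49 * 3.5300 = 172.9700

172.9700


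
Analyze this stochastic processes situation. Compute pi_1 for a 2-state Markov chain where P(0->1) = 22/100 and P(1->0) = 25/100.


Stationary distribution: pi_0 = p10/(p01+p10), pi_1 = p01/(p01+p10)
p01 = 0.2200, p10 = 0.2500
pi_1 = 0.4681

0.4681


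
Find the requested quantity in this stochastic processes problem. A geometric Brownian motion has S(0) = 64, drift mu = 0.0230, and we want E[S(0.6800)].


E[S(t)] = S(0) * exp(mu * t)
= 64 * exp(0.0230 * 0.6800)
= 64 * 1.0158
= 65.0088

65.0088


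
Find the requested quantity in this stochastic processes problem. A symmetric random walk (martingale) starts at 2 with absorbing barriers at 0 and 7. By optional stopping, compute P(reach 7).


By optional stopping theorem: E(M at tau) = M(0) = 2
P(hit 7)*7 + P(hit 0)*0 = 2
P(hit 7) = (2 - 0)/(7 - 0) = 2/7 = 0.2857

0.2857


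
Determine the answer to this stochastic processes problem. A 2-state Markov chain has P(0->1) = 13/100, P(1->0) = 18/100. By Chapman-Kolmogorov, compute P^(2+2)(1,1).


P^4 = P^2 * P^2
Computing via matrix multiplication of the transition matrix.
Entry (1,1) of P^4 = 0.5510

0.5510


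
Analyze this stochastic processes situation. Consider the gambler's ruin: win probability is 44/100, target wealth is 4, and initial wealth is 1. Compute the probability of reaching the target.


Gambler's ruin formula:
r = q/p = 0.5600/0.4400 = 1.2727
P(win) = (1 - r^i)/(1 - r^N)
= (1 - 1.2727^1)/(1 - 1.2727^4)
= 0.1679

0.1679


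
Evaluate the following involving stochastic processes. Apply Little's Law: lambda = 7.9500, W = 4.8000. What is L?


Little's Law: L = lambda * W
= 7.9500 * 4.8000
= 38.1600

38.1600


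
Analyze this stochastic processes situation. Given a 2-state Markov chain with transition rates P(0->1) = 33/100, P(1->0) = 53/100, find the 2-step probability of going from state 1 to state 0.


Computing P^2 by matrix multiplication.
P = [[0.6700, 0.3300], [0.5300, 0.4700]]
After raising P to the power 2:
P^2(1,0) = 0.6042

0.6042


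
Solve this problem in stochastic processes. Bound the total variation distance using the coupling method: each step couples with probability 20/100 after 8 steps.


TV distance bound <= (1-delta)^n
= (1 - 0.2000)^8
= 0.8000^8
= 0.1678

0.1678


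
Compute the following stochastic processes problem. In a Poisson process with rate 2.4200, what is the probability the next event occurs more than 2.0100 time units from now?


P(X > t) = exp(-lambda * t)
= exp(-2.4200 * 2.0100)
= exp(-4.8642) = 0.0077

0.0077


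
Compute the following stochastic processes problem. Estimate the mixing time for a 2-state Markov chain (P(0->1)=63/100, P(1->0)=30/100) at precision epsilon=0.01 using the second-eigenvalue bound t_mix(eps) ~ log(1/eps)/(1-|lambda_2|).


lambda_2 = |1 - p01 - p10| = |1 - 0.6300 - 0.3000| = 0.0700
t_mix ~ log(1/eps)/(1 - |lambda_2|)
= log(100)/(1 - 0.0700) = 4.6052/0.9300
= 4.9518

4.9518


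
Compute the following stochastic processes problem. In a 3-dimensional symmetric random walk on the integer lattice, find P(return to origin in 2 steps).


P(return in 2 steps) = P(reverse first step) = 1/(2d)
= 1/6
= 0.1667

0.1667


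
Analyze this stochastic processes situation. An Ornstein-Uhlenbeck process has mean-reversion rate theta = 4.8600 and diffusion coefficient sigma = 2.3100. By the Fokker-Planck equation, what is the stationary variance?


Stationary variance = sigma^2 / (2*theta)
= 2.3100^2 / (2*4.8600)
= 5.3361 / 9.7200
= 0.5490

0.5490


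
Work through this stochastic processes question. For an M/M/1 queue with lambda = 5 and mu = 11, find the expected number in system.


rho = 5/11 = 0.4545
L = rho/(1-rho)
= 0.4545/0.5455
= 0.8333

0.8333


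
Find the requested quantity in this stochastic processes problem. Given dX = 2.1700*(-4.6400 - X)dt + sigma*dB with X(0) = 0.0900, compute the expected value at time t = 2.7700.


E[X(t)] = mu + (X(0) - mu)*exp(-theta*t)
= -4.6400 + (0.0900 - -4.6400)*exp(-2.1700*2.7700)
= -4.6400 + 4.7300 * 0.0025
= -4.6284

-4.6284


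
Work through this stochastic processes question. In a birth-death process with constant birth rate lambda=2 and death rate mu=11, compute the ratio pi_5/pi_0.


For birth-death process, pi_n/pi_0 = (lambda/mu)^n
= (2/11)^5
= 1.9869e-04

1.9869e-04


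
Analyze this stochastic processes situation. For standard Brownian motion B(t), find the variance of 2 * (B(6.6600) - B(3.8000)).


Var(alpha*(B(t)-B(s))) = alpha^2 * (t-s)
= 2^2 * (6.6600 - 3.8000)
= 4 * 2.8600
= 11.4400

11.4400


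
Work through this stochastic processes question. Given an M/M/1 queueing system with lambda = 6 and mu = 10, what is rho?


rho = lambda/mu
= 6/10
= 0.6000

0.6000


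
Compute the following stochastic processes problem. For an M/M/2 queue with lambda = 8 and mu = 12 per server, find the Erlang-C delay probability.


a = lambda/mu = 0.6667
rho = a/c = 0.3333
Erlang-C formula applied:
C(c,a) = 0.1667

0.1667


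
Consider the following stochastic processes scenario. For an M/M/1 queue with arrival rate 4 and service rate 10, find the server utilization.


rho = lambda/mu
= 4/10
= 0.4000

0.4000


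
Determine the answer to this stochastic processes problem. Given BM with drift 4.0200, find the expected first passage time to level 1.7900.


Expected first passage time = a/mu
= 1.7900/4.0200
= 0.4453

0.4453


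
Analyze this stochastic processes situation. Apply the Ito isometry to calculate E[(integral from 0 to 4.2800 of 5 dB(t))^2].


By Ito isometry: E[(int f dB)^2] = int f^2 dt
= 5^2 * 4.2800
= 25 * 4.2800 = 107.0000

107.0000


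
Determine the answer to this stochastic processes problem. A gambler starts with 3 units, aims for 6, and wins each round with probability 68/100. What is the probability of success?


Gambler's ruin formula:
r = q/p = 0.3200/0.6800 = 0.4706
P(win) = (1 - r^i)/(1 - r^N)
= (1 - 0.4706^3)/(1 - 0.4706^6)
= 0.9056

0.9056


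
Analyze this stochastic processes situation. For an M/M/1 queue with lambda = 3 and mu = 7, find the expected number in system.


rho = 3/7 = 0.4286
L = rho/(1-rho)
= 0.4286/0.5714
= 0.7500

0.7500


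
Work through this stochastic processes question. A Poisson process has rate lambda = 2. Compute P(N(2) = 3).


P(N(t)=k) = (lambda*t)^k * exp(-lambda*t) / k!
lambda*t = 4
= 4^3 * exp(-4) / 3!
= 64 * 0.0183 / 6
= 0.1954

0.1954


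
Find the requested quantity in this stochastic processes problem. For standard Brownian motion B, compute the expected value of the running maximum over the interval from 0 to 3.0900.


E(max B(s)) = sqrt(2t/pi)
= sqrt(2*3.0900/pi)
= sqrt(1.9672)
= 1.4026

1.4026


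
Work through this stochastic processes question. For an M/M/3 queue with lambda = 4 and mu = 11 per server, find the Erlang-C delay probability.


a = lambda/mu = 0.3636
rho = a/c = 0.1212
Erlang-C formula applied:
C(c,a) = 0.0063

0.0063


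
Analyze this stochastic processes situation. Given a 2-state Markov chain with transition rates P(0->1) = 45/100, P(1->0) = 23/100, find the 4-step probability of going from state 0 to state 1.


Computing P^4 by matrix multiplication.
P = [[0.5500, 0.4500], [0.2300, 0.7700]]
After raising P to the power 4:
P^4(0,1) = 0.6548

0.6548


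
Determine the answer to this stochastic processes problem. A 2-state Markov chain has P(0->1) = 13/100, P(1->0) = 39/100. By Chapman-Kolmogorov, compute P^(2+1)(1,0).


P^3 = P^2 * P^1
Computing via matrix multiplication of the transition matrix.
Entry (1,0) of P^3 = 0.6671

0.6671


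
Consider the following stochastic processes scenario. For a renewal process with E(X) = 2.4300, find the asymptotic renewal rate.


Long-run renewal rate = 1/E(X)
= 1/2.4300
= 0.4115

0.4115


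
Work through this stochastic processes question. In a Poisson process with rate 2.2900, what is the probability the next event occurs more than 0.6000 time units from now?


P(X > t) = exp(-lambda * t)
= exp(-2.2900 * 0.6000)
= exp(-1.3740) = 0.2531

0.2531


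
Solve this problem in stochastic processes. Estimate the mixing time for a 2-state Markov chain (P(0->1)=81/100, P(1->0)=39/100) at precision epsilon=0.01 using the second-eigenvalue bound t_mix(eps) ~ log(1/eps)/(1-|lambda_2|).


lambda_2 = |1 - p01 - p10| = |1 - 0.8100 - 0.3900| = 0.2000
t_mix ~ log(1/eps)/(1 - |lambda_2|)
= log(100)/(1 - 0.2000) = 4.6052/0.8000
= 5.7565

5.7565


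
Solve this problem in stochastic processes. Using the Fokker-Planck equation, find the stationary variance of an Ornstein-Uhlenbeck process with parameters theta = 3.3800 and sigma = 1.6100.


Stationary variance = sigma^2 / (2*theta)
= 1.6100^2 / (2*3.3800)
= 2.5921 / 6.7600
= 0.3834

0.3834


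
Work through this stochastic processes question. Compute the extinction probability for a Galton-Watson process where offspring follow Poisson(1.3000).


Since mu = 1.3000 > 1, extinction prob q < 1.
Solve s = exp(mu*(s-1)) iteratively.
q = 0.5770

0.5770


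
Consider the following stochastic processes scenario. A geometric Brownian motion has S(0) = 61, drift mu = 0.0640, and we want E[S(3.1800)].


E[S(t)] = S(0) * exp(mu * t)
= 61 * exp(0.0640 * 3.1800)
= 61 * 1.2257
= 74.7683

74.7683


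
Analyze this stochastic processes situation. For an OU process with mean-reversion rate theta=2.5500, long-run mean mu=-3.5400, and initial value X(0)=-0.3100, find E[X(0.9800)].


E[X(t)] = mu + (X(0) - mu)*exp(-theta*t)
= -3.5400 + (-0.3100 - -3.5400)*exp(-2.5500*0.9800)
= -3.5400 + 3.2300 * 0.0822
= -3.2746

-3.2746


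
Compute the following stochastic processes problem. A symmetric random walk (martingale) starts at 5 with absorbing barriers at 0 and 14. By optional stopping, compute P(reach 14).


By optional stopping theorem: E(M at tau) = M(0) = 5
P(hit 14)*14 + P(hit 0)*0 = 5
P(hit 14) = (5 - 0)/(14 - 0) = 5/14 = 0.3571

0.3571


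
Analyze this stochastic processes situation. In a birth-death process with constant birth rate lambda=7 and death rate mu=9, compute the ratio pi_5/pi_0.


For birth-death process, pi_n/pi_0 = (lambda/mu)^n
= (7/9)^5
= 0.2846

0.2846


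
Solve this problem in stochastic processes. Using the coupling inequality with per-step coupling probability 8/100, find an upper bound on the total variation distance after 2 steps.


TV distance bound <= (1-delta)^n
= (1 - 0.0800)^2
= 0.9200^2
= 0.8464

0.8464


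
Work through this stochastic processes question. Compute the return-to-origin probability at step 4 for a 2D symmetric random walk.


P = C(4,2)^2 / 4^4
= 6^2 / 256
= 36 / 256
= 0.1406

0.1406


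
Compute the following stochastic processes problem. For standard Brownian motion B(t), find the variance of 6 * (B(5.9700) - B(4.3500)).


Var(alpha*(B(t)-B(s))) = alpha^2 * (t-s)
= 6^2 * (5.9700 - 4.3500)
= 36 * 1.6200
= 58.3200

58.3200


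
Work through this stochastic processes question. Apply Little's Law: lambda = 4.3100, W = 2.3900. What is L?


Little's Law: L = lambda * W
= 4.3100 * 2.3900
= 10.3009

10.3009


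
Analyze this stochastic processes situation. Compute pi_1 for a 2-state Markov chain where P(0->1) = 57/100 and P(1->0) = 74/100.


Stationary distribution: pi_0 = p10/(p01+p10), pi_1 = p01/(p01+p10)
p01 = 0.5700, p10 = 0.7400
pi_1 = 0.4351

0.4351


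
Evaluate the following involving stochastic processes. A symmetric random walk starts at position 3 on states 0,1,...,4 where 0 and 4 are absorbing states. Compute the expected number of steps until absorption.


For symmetric RW on 0,...,N with absorbing barriers, E(i) = i*(N-i)
E(3) = 3 * 1 = 3

3


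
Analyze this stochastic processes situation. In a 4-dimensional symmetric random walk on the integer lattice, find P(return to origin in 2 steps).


P(return in 2 steps) = P(reverse first step) = 1/(2d)
= 1/8
= 0.1250

0.1250


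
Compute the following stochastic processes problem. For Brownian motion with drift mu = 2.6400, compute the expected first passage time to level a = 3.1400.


Expected first passage time = a/mu
= 3.1400/2.6400
= 1.1894

1.1894


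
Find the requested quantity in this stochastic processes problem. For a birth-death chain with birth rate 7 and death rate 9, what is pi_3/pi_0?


For birth-death process, pi_n/pi_0 = (lambda/mu)^n
= (7/9)^3
= 0.4705

0.4705


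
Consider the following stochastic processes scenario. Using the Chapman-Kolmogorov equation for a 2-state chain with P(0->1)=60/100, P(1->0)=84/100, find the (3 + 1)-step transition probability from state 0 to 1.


P^4 = P^3 * P^1
Computing via matrix multiplication of the transition matrix.
Entry (0,1) of P^4 = 0.4010

0.4010


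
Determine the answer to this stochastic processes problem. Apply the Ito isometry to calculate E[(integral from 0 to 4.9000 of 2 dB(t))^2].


By Ito isometry: E[(int f dB)^2] = int f^2 dt
= 2^2 * 4.9000
= 4 * 4.9000 = 19.6000

19.6000


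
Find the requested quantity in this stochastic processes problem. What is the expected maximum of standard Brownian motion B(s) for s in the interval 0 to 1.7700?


E(max B(s)) = sqrt(2t/pi)
= sqrt(2*1.7700/pi)
= sqrt(1.1268)
= 1.0615

1.0615


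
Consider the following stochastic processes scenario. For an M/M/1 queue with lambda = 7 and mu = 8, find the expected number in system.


rho = 7/8 = 0.8750
L = rho/(1-rho)
= 0.8750/0.1250
= 7.0000

7.0000


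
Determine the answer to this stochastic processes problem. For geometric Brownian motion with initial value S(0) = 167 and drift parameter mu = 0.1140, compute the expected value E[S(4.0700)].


E[S(t)] = S(0) * exp(mu * t)
= 167 * exp(0.1140 * 4.0700)
= 167 * 1.5904
= 265.5953

265.5953


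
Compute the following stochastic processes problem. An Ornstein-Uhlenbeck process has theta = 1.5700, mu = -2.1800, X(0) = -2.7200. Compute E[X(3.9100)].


E[X(t)] = mu + (X(0) - mu)*exp(-theta*t)
= -2.1800 + (-2.7200 - -2.1800)*exp(-1.5700*3.9100)
= -2.1800 + -0.5400 * 0.0022
= -2.1812

-2.1812


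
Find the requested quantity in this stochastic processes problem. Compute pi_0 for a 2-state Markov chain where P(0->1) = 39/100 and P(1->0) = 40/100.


Stationary distribution: pi_0 = p10/(p01+p10), pi_1 = p01/(p01+p10)
p01 = 0.3900, p10 = 0.4000
pi_0 = 0.5063

0.5063


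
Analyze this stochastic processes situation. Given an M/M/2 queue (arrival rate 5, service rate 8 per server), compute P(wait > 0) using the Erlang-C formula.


a = lambda/mu = 0.6250
rho = a/c = 0.3125
Erlang-C formula applied:
C(c,a) = 0.1488

0.1488


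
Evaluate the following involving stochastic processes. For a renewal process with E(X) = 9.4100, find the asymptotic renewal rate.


Long-run renewal rate = 1/E(X)
= 1/9.4100
= 0.1063

0.1063


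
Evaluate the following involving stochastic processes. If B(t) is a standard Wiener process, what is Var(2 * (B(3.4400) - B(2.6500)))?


Var(alpha*(B(t)-B(s))) = alpha^2 * (t-s)
= 2^2 * (3.4400 - 2.6500)
= 4 * 0.7900
= 3.1600

3.1600


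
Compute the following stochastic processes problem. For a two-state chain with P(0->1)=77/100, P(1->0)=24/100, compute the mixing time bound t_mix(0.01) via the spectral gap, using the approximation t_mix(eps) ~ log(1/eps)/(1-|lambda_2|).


lambda_2 = |1 - p01 - p10| = |1 - 0.7700 - 0.2400| = 0.0100
t_mix ~ log(1/eps)/(1 - |lambda_2|)
= log(100)/(1 - 0.0100) = 4.6052/0.9900
= 4.6517

4.6517


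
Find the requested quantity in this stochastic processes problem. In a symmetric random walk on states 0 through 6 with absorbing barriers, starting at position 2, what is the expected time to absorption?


For symmetric RW on 0,...,N with absorbing barriers, E(i) = i*(N-i)
E(2) = 2 * 4 = 8

8


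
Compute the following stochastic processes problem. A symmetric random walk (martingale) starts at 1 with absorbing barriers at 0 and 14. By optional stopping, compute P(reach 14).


By optional stopping theorem: E(M at tau) = M(0) = 1
P(hit 14)*14 + P(hit 0)*0 = 1
P(hit 14) = (1 - 0)/(14 - 0) = 1/14 = 0.0714

0.0714


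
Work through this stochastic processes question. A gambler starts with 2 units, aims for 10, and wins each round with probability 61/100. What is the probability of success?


Gambler's ruin formula:
r = q/p = 0.3900/0.6100 = 0.6393
P(win) = (1 - r^i)/(1 - r^N)
= (1 - 0.6393^2)/(1 - 0.6393^10)
= 0.5981

0.5981


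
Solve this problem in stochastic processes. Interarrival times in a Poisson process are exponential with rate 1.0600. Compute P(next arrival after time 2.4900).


P(X > t) = exp(-lambda * t)
= exp(-1.0600 * 2.4900)
= exp(-2.6394) = 0.0714

0.0714


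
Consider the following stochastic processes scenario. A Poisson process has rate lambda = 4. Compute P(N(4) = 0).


P(N(t)=k) = (lambda*t)^k * exp(-lambda*t) / k!
lambda*t = 16
= 16^0 * exp(-16) / 0!
= 1 * 1.1254e-07 / 1
= 1.1254e-07

1.1254e-07


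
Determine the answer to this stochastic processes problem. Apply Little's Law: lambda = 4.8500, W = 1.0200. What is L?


Little's Law: L = lambda * W
= 4.8500 * 1.0200
= 4.9470

4.9470


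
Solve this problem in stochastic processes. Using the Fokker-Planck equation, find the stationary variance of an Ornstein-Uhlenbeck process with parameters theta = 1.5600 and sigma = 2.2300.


Stationary variance = sigma^2 / (2*theta)
= 2.2300^2 / (2*1.5600)
= 4.9729 / 3.1200
= 1.5939

1.5939


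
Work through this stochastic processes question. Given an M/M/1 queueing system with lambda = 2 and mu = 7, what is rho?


rho = lambda/mu
= 2/7
= 0.2857

0.2857


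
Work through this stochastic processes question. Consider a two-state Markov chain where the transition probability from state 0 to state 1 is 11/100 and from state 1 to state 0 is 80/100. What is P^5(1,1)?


Computing P^5 by matrix multiplication.
P = [[0.8900, 0.1100], [0.8000, 0.2000]]
After raising P to the power 5:
P^5(1,1) = 0.1209

0.1209


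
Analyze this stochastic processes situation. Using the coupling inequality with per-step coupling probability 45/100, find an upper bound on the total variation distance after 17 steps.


TV distance bound <= (1-delta)^n
= (1 - 0.4500)^17
= 0.5500^17
= 3.8563e-05

3.8563e-05


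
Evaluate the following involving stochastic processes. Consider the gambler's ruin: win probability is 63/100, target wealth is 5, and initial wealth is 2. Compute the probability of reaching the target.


Gambler's ruin formula:
r = q/p = 0.3700/0.6300 = 0.5873
P(win) = (1 - r^i)/(1 - r^N)
= (1 - 0.5873^2)/(1 - 0.5873^5)
= 0.7043

0.7043


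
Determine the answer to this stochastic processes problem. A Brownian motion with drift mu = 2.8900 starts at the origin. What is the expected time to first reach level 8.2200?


Expected first passage time = a/mu
= 8.2200/2.8900
= 2.8443

2.8443


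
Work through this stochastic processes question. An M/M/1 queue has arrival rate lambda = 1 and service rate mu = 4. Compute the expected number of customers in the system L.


rho = 1/4 = 0.2500
L = rho/(1-rho)
= 0.2500/0.7500
= 0.3333

0.3333


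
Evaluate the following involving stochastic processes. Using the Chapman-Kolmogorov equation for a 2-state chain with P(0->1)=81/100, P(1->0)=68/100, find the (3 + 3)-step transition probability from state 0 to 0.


P^6 = P^3 * P^3
Computing via matrix multiplication of the transition matrix.
Entry (0,0) of P^6 = 0.4639

0.4639


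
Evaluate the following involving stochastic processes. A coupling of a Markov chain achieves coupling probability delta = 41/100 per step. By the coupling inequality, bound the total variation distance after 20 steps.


TV distance bound <= (1-delta)^n
= (1 - 0.4100)^20
= 0.5900^20
= 2.6124e-05

2.6124e-05


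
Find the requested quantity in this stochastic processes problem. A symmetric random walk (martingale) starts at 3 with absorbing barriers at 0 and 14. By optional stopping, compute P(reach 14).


By optional stopping theorem: E(M at tau) = M(0) = 3
P(hit 14)*14 + P(hit 0)*0 = 3
P(hit 14) = (3 - 0)/(14 - 0) = 3/14 = 0.2143

0.2143


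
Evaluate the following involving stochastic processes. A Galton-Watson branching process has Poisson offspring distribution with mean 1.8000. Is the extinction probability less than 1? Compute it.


Since mu = 1.8000 > 1, extinction prob q < 1.
Solve s = exp(mu*(s-1)) iteratively.
q = 0.2676

0.2676


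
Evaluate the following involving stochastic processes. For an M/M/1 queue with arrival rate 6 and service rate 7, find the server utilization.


rho = lambda/mu
= 6/7
= 0.8571

0.8571


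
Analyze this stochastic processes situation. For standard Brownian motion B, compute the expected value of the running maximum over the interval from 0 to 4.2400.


E(max B(s)) = sqrt(2t/pi)
= sqrt(2*4.2400/pi)
= sqrt(2.6993)
= 1.6429

1.6429


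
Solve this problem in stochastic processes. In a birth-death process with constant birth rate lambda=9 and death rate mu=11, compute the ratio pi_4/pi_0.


For birth-death process, pi_n/pi_0 = (lambda/mu)^n
= (9/11)^4
= 0.4481

0.4481


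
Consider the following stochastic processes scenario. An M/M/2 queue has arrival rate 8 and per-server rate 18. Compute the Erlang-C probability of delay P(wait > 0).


a = lambda/mu = 0.4444
rho = a/c = 0.2222
Erlang-C formula applied:
C(c,a) = 0.0808

0.0808


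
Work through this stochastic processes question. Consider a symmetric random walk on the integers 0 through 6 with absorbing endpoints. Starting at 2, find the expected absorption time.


For symmetric RW on 0,...,N with absorbing barriers, E(i) = i*(N-i)
E(2) = 2 * 4 = 8

8


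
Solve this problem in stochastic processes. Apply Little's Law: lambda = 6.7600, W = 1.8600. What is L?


Little's Law: L = lambda * W
= 6.7600 * 1.8600
= 12.5736

12.5736


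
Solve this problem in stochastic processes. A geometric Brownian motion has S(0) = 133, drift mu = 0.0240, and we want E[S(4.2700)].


E[S(t)] = S(0) * exp(mu * t)
= 133 * exp(0.0240 * 4.2700)
= 133 * 1.1079
= 147.3527

147.3527


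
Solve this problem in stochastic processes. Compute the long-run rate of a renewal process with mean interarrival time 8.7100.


Long-run renewal rate = 1/E(X)
= 1/8.7100
= 0.1148

0.1148


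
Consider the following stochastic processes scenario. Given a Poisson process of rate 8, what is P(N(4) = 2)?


P(N(t)=k) = (lambda*t)^k * exp(-lambda*t) / k!
lambda*t = 32
= 32^2 * exp(-32) / 2!
= 1024 * 1.2664e-14 / 2
= 6.4841e-12

6.4841e-12


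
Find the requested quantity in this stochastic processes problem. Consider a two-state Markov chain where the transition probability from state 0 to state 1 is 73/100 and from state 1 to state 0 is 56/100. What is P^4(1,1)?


Computing P^4 by matrix multiplication.
P = [[0.2700, 0.7300], [0.5600, 0.4400]]
After raising P to the power 4:
P^4(1,1) = 0.5690

0.5690


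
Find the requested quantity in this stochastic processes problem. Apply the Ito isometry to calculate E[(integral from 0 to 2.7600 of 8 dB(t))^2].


By Ito isometry: E[(int f dB)^2] = int f^2 dt
= 8^2 * 2.7600
= 64 * 2.7600 = 176.6400

176.6400


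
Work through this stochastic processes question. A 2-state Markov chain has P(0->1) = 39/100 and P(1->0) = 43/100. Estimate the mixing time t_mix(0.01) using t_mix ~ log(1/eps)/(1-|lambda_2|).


lambda_2 = |1 - p01 - p10| = |1 - 0.3900 - 0.4300| = 0.1800
t_mix ~ log(1/eps)/(1 - |lambda_2|)
= log(100)/(1 - 0.1800) = 4.6052/0.8200
= 5.6161

5.6161


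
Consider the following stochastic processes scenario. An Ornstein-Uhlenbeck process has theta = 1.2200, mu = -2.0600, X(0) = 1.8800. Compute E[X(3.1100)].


E[X(t)] = mu + (X(0) - mu)*exp(-theta*t)
= -2.0600 + (1.8800 - -2.0600)*exp(-1.2200*3.1100)
= -2.0600 + 3.9400 * 0.0225
= -1.9713

-1.9713


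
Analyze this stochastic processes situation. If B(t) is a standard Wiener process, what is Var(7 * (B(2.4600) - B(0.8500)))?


Var(alpha*(B(t)-B(s))) = alpha^2 * (t-s)
= 7^2 * (2.4600 - 0.8500)
= 49 * 1.6100
= 78.8900

78.8900


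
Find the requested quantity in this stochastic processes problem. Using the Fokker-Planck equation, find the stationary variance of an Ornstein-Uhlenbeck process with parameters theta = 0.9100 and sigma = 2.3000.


Stationary variance = sigma^2 / (2*theta)
= 2.3000^2 / (2*0.9100)
= 5.2900 / 1.8200
= 2.9066

2.9066


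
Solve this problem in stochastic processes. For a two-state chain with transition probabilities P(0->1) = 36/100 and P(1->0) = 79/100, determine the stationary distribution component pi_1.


Stationary distribution: pi_0 = p10/(p01+p10), pi_1 = p01/(p01+p10)
p01 = 0.3600, p10 = 0.7900
pi_1 = 0.3130

0.3130


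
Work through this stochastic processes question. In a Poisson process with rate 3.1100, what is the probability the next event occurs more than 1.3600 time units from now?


P(X > t) = exp(-lambda * t)
= exp(-3.1100 * 1.3600)
= exp(-4.2296) = 0.0146

0.0146


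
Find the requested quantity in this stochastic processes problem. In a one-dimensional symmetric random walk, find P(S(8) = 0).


P(S(8) = 0) = C(8,4) / 4^4
= 70 / 256
= 0.2734

0.2734


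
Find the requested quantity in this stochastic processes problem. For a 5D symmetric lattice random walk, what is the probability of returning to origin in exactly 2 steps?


P(return in 2 steps) = P(reverse first step) = 1/(2d)
= 1/10
= 0.1000

0.1000


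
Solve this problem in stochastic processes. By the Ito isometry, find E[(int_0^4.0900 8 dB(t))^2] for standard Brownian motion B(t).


By Ito isometry: E[(int f dB)^2] = int f^2 dt
= 8^2 * 4.0900
= 64 * 4.0900 = 261.7600

261.7600


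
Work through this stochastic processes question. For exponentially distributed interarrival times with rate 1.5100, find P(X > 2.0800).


P(X > t) = exp(-lambda * t)
= exp(-1.5100 * 2.0800)
= exp(-3.1408) = 0.0432

0.0432


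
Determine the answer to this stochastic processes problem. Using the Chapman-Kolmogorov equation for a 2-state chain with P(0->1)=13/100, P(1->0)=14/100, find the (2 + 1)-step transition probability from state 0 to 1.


P^3 = P^2 * P^1
Computing via matrix multiplication of the transition matrix.
Entry (0,1) of P^3 = 0.2942

0.2942


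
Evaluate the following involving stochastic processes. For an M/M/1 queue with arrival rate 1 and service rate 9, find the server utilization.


rho = lambda/mu
= 1/9
= 0.1111

0.1111


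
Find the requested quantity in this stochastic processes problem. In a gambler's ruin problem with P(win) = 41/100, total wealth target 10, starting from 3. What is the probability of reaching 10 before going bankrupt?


Gambler's ruin formula:
r = q/p = 0.5900/0.4100 = 1.4390
P(win) = (1 - r^i)/(1 - r^N)
= (1 - 1.4390^3)/(1 - 1.4390^10)
= 0.0534

0.0534


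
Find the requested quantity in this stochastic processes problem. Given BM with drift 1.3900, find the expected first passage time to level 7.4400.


Expected first passage time = a/mu
= 7.4400/1.3900
= 5.3525

5.3525


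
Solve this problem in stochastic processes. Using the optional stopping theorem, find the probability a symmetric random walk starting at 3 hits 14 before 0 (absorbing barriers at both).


By optional stopping theorem: E(M at tau) = M(0) = 3
P(hit 14)*14 + P(hit 0)*0 = 3
P(hit 14) = (3 - 0)/(14 - 0) = 3/14 = 0.2143

0.2143


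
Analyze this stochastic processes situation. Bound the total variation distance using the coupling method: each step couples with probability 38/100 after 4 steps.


TV distance bound <= (1-delta)^n
= (1 - 0.3800)^4
= 0.6200^4
= 0.1478

0.1478


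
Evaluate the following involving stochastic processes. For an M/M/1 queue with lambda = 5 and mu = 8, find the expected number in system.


rho = 5/8 = 0.6250
L = rho/(1-rho)
= 0.6250/0.3750
= 1.6667

1.6667


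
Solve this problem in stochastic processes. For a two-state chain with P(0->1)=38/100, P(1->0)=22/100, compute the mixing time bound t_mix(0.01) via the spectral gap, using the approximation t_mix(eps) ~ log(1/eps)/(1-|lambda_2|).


lambda_2 = |1 - p01 - p10| = |1 - 0.3800 - 0.2200| = 0.4000
t_mix ~ log(1/eps)/(1 - |lambda_2|)
= log(100)/(1 - 0.4000) = 4.6052/0.6000
= 7.6753

7.6753


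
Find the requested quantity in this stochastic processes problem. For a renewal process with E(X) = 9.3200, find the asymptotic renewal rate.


Long-run renewal rate = 1/E(X)
= 1/9.3200
= 0.1073

0.1073


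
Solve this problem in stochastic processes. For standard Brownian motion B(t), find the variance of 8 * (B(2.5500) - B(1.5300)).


Var(alpha*(B(t)-B(s))) = alpha^2 * (t-s)
= 8^2 * (2.5500 - 1.5300)
= 64 * 1.0200
= 65.2800

65.2800


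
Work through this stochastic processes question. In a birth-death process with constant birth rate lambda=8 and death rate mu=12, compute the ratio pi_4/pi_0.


For birth-death process, pi_n/pi_0 = (lambda/mu)^n
= (8/12)^4
= 0.1975

0.1975


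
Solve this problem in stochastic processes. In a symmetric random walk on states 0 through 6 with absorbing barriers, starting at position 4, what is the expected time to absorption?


For symmetric RW on 0,...,N with absorbing barriers, E(i) = i*(N-i)
E(4) = 4 * 2 = 8

8


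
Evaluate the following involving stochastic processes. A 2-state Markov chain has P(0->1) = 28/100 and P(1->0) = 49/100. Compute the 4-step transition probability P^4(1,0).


Computing P^4 by matrix multiplication.
P = [[0.7200, 0.2800], [0.4900, 0.5100]]
After raising P to the power 4:
P^4(1,0) = 0.6346

0.6346


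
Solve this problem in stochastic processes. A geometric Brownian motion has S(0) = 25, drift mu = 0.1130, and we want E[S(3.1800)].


E[S(t)] = S(0) * exp(mu * t)
= 25 * exp(0.1130 * 3.1800)
= 25 * 1.4324
= 35.8096

35.8096


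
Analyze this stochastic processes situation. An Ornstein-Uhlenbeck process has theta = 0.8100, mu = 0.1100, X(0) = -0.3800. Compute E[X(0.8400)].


E[X(t)] = mu + (X(0) - mu)*exp(-theta*t)
= 0.1100 + (-0.3800 - 0.1100)*exp(-0.8100*0.8400)
= 0.1100 + -0.4900 * 0.5064
= -0.1381

-0.1381


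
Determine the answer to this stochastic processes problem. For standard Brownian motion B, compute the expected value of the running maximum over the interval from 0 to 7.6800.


E(max B(s)) = sqrt(2t/pi)
= sqrt(2*7.6800/pi)
= sqrt(4.8892)
= 2.2112

2.2112


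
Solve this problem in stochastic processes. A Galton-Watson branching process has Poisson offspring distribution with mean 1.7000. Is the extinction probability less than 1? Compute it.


Since mu = 1.7000 > 1, extinction prob q < 1.
Solve s = exp(mu*(s-1)) iteratively.
q = 0.3088

0.3088


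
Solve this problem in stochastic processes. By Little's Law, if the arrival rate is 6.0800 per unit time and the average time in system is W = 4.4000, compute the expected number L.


Little's Law: L = lambda * W
= 6.0800 * 4.4000
= 26.7520

26.7520


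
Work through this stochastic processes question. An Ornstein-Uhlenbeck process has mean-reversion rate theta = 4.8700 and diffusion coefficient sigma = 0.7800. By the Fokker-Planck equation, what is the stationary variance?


Stationary variance = sigma^2 / (2*theta)
= 0.7800^2 / (2*4.8700)
= 0.6084 / 9.7400
= 0.0625

0.0625


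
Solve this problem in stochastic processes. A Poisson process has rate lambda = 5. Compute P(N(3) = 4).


P(N(t)=k) = (lambda*t)^k * exp(-lambda*t) / k!
lambda*t = 15
= 15^4 * exp(-15) / 4!
= 50625 * 3.0590e-07 / 24
= 6.4526e-04

6.4526e-04


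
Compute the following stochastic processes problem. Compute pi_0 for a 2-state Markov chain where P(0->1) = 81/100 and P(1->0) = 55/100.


Stationary distribution: pi_0 = p10/(p01+p10), pi_1 = p01/(p01+p10)
p01 = 0.8100, p10 = 0.5500
pi_0 = 0.4044

0.4044


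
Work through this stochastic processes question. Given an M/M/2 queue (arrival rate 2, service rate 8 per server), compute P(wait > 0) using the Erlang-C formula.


a = lambda/mu = 0.2500
rho = a/c = 0.1250
Erlang-C formula applied:
C(c,a) = 0.0278

0.0278


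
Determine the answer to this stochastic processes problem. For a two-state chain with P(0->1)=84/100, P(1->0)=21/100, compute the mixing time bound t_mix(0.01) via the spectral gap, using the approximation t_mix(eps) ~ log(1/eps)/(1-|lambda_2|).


lambda_2 = |1 - p01 - p10| = |1 - 0.8400 - 0.2100| = 0.0500
t_mix ~ log(1/eps)/(1 - |lambda_2|)
= log(100)/(1 - 0.0500) = 4.6052/0.9500
= 4.8475

4.8475


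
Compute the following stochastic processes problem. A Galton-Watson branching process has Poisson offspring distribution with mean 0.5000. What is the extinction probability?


Since mu = 0.5000 <= 1, extinction probability = 1.

1.0000


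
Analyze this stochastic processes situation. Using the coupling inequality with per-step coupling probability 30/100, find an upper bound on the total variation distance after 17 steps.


TV distance bound <= (1-delta)^n
= (1 - 0.3000)^17
= 0.7000^17
= 0.0023

0.0023


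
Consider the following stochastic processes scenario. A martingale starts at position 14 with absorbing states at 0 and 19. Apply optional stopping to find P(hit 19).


By optional stopping theorem: E(M at tau) = M(0) = 14
P(hit 19)*19 + P(hit 0)*0 = 14
P(hit 19) = (14 - 0)/(19 - 0) = 14/19 = 0.7368

0.7368


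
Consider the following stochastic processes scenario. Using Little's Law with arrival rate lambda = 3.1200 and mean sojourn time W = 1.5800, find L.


Little's Law: L = lambda * W
= 3.1200 * 1.5800
= 4.9296

4.9296


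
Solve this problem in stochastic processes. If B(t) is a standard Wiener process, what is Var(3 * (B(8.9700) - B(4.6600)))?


Var(alpha*(B(t)-B(s))) = alpha^2 * (t-s)
= 3^2 * (8.9700 - 4.6600)
= 9 * 4.3100
= 38.7900

38.7900


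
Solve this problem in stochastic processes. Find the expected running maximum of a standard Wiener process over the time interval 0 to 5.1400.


E(max B(s)) = sqrt(2t/pi)
= sqrt(2*5.1400/pi)
= sqrt(3.2722)
= 1.8089

1.8089


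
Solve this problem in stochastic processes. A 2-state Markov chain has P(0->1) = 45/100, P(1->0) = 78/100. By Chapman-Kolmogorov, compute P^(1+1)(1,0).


P^2 = P^1 * P^1
Computing via matrix multiplication of the transition matrix.
Entry (1,0) of P^2 = 0.6006

0.6006


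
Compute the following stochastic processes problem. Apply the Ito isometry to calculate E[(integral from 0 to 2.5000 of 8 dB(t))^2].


By Ito isometry: E[(int f dB)^2] = int f^2 dt
= 8^2 * 2.5000
= 64 * 2.5000 = 160.0000

160.0000


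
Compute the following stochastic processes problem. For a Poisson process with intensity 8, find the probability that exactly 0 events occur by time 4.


P(N(t)=k) = (lambda*t)^k * exp(-lambda*t) / k!
lambda*t = 32
= 32^0 * exp(-32) / 0!
= 1 * 1.2664e-14 / 1
= 1.2664e-14

1.2664e-14


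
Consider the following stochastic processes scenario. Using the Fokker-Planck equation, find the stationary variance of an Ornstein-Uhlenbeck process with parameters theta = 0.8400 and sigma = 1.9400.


Stationary variance = sigma^2 / (2*theta)
= 1.9400^2 / (2*0.8400)
= 3.7636 / 1.6800
= 2.2402

2.2402


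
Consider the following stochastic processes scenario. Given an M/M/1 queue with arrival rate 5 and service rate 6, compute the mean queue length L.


rho = 5/6 = 0.8333
L = rho/(1-rho)
= 0.8333/0.1667
= 5.0000

5.0000


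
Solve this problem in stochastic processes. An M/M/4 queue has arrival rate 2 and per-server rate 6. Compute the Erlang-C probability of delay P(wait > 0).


a = lambda/mu = 0.3333
rho = a/c = 0.0833
Erlang-C formula applied:
C(c,a) = 4.0209e-04

4.0209e-04


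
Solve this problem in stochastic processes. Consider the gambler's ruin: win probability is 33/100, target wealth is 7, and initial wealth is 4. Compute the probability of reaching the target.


Gambler's ruin formula:
r = q/p = 0.6700/0.3300 = 2.0303
P(win) = (1 - r^i)/(1 - r^N)
= (1 - 2.0303^4)/(1 - 2.0303^7)
= 0.1133

0.1133


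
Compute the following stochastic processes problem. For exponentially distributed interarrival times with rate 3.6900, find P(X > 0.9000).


P(X > t) = exp(-lambda * t)
= exp(-3.6900 * 0.9000)
= exp(-3.3210) = 0.0361

0.0361


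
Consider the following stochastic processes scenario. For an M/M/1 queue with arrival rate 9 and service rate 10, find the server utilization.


rho = lambda/mu
= 9/10
= 0.9000

0.9000


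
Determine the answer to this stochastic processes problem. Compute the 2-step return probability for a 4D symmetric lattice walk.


P(return in 2 steps) = P(reverse first step) = 1/(2d)
= 1/8
= 0.1250

0.1250


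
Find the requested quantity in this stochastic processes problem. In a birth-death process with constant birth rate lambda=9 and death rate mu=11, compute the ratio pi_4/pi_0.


For birth-death process, pi_n/pi_0 = (lambda/mu)^n
= (9/11)^4
= 0.4481

0.4481


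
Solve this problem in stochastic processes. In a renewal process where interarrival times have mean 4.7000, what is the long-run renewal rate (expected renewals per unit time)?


Long-run renewal rate = 1/E(X)
= 1/4.7000
= 0.2128

0.2128


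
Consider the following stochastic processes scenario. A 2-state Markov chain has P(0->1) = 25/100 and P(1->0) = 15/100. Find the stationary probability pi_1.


Stationary distribution: pi_0 = p10/(p01+p10), pi_1 = p01/(p01+p10)
p01 = 0.2500, p10 = 0.1500
pi_1 = 0.6250

0.6250
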